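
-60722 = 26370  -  87092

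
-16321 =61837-78158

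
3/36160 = 3/36160 = 0.00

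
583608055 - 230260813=353347242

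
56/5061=8/723 = 0.01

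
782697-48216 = 734481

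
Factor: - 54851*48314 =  - 2^1*7^2*17^1*29^1*54851^1 = - 2650071214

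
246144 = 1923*128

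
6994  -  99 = 6895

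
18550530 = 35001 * 530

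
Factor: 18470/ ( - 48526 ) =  - 5^1*19^ ( - 1)*1277^( - 1 )* 1847^1  =  - 9235/24263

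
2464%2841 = 2464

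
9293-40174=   -30881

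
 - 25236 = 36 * (-701)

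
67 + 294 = 361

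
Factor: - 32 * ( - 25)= 2^5*5^2=800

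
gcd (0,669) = 669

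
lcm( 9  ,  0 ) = 0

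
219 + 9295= 9514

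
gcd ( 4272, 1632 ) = 48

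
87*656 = 57072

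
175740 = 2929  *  60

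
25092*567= 14227164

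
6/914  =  3/457 = 0.01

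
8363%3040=2283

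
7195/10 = 719+1/2=719.50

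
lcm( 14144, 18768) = 975936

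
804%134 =0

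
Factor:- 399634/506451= - 2^1*3^( - 1)*11^( - 1)*103^(- 1 ) *149^( - 1 )*211^1*947^1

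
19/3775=19/3775 = 0.01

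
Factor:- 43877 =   -  17^1 * 29^1 * 89^1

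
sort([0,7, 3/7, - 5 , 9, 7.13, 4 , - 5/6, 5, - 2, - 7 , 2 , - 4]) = [ - 7, - 5, - 4, - 2, - 5/6,0, 3/7 , 2,4, 5,7,  7.13 , 9] 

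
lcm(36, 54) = 108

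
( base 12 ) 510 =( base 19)20A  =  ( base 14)3a4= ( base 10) 732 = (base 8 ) 1334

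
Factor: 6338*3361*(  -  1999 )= - 42582733982 = - 2^1*1999^1* 3169^1*3361^1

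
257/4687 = 257/4687 = 0.05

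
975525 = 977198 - 1673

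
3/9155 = 3/9155 = 0.00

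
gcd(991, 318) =1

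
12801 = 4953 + 7848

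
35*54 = 1890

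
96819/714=135  +  143/238 = 135.60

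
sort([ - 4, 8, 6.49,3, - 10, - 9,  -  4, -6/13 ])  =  [ - 10, - 9, - 4,  -  4, - 6/13, 3,6.49 , 8]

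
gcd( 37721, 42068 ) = 1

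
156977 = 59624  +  97353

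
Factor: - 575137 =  - 575137^1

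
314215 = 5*62843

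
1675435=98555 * 17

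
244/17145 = 244/17145=0.01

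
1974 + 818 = 2792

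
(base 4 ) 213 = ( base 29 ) 1a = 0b100111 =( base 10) 39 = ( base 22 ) 1H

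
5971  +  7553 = 13524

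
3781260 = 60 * 63021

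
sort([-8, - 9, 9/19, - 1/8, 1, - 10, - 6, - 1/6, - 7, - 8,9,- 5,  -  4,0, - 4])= [ - 10, - 9, - 8, - 8,- 7, - 6, - 5 ,-4,- 4, - 1/6, - 1/8,0, 9/19,1,9 ] 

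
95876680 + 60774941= 156651621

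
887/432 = 887/432 = 2.05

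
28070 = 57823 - 29753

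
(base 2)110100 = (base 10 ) 52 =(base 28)1o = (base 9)57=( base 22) 28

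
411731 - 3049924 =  - 2638193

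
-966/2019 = - 1 + 351/673 = - 0.48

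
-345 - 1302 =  - 1647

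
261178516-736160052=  - 474981536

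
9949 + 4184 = 14133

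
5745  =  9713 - 3968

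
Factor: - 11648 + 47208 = 2^3*5^1 * 7^1*127^1 = 35560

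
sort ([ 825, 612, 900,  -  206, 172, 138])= [  -  206, 138, 172, 612, 825, 900 ]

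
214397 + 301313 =515710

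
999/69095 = 999/69095 = 0.01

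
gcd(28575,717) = 3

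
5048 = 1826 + 3222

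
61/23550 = 61/23550 = 0.00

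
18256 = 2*9128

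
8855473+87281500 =96136973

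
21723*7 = 152061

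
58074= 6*9679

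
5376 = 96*56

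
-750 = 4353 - 5103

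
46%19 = 8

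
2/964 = 1/482 = 0.00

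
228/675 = 76/225=0.34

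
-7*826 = -5782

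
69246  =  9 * 7694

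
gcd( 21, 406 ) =7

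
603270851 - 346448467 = 256822384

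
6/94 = 3/47 = 0.06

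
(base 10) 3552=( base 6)24240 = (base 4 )313200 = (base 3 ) 11212120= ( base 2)110111100000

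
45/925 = 9/185 = 0.05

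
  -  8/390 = -1 +191/195 = - 0.02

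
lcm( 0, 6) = 0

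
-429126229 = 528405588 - 957531817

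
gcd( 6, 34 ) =2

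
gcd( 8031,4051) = 1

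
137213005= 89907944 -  - 47305061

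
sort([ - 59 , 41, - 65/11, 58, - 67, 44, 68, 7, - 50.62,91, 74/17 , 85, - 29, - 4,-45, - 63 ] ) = [-67, - 63, - 59, - 50.62,  -  45,- 29, - 65/11,-4, 74/17, 7, 41, 44, 58,68,85,91] 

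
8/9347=8/9347 = 0.00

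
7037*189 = 1329993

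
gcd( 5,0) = 5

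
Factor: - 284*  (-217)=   61628 = 2^2*7^1*31^1 * 71^1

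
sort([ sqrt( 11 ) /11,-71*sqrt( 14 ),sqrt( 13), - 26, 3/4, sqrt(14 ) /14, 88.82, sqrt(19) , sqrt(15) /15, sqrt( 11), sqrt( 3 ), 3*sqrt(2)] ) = [  -  71*sqrt (14 ),-26 , sqrt( 15) /15, sqrt(14)/14, sqrt(11 )/11, 3/4, sqrt( 3 ),  sqrt( 11) , sqrt(13), 3*sqrt (2 ),  sqrt(19) , 88.82]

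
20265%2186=591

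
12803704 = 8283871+4519833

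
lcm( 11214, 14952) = 44856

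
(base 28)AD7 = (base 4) 2000103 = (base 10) 8211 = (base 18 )1763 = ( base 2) 10000000010011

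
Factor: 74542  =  2^1*13^1 * 47^1*61^1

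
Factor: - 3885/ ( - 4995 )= 3^(-2 ) *7^1= 7/9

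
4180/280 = 209/14 = 14.93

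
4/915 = 4/915 = 0.00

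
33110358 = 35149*942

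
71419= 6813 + 64606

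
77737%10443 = 4636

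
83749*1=83749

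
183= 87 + 96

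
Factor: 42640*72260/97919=3081166400/97919 = 2^6*5^2*13^1*41^1*3613^1*97919^( - 1) 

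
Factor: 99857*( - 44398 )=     -  2^1*61^1*79^1*281^1*1637^1 = - 4433451086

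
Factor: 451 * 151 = 68101 = 11^1*41^1*151^1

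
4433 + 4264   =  8697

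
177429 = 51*3479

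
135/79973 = 135/79973  =  0.00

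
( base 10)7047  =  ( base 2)1101110000111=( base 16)1b87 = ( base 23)d79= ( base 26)AB1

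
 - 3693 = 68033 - 71726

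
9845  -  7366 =2479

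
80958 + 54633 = 135591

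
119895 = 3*39965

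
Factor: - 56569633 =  - 29^1 * 37^1*52721^1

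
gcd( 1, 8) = 1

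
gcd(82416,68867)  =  17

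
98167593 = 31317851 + 66849742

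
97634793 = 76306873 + 21327920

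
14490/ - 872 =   -  17 + 167/436 = -16.62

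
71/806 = 71/806  =  0.09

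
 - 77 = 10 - 87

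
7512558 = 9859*762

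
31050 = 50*621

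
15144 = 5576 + 9568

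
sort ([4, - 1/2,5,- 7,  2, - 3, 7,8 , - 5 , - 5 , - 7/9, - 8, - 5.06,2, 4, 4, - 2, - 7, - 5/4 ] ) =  [ - 8, - 7, - 7,  -  5.06, - 5,-5, - 3, - 2, - 5/4, - 7/9, - 1/2, 2,2, 4, 4, 4, 5,7,8]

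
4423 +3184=7607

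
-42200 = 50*(-844)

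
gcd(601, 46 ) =1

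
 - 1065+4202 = 3137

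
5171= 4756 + 415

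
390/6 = 65 = 65.00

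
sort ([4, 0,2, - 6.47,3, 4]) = [-6.47 , 0, 2,  3,  4, 4 ] 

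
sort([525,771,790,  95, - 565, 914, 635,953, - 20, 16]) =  [ - 565, - 20,16,95,525,635,771,  790,  914, 953]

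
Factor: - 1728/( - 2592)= 2^1*3^(  -  1 ) = 2/3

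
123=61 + 62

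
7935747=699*11353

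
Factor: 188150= 2^1* 5^2 * 53^1*71^1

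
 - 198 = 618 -816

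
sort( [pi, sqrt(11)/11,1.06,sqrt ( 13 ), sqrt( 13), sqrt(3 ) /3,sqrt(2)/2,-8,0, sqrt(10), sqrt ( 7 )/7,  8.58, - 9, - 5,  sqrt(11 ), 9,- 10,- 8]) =[ - 10, -9, - 8, - 8, - 5, 0, sqrt( 11 ) /11,sqrt(7 )/7,sqrt(3)/3, sqrt( 2 ) /2,1.06,  pi,sqrt ( 10 ), sqrt( 11),sqrt (13),  sqrt(13 ), 8.58, 9 ] 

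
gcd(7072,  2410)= 2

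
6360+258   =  6618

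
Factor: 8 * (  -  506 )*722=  - 2922656 = -2^5*11^1 * 19^2*23^1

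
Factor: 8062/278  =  29^1 = 29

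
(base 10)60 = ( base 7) 114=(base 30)20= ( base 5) 220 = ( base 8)74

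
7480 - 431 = 7049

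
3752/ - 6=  - 626 + 2/3 = - 625.33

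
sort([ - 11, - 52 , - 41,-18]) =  [ - 52, - 41, - 18, - 11 ]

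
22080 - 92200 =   -  70120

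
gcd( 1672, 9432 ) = 8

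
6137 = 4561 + 1576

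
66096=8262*8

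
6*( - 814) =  - 4884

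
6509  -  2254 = 4255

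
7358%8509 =7358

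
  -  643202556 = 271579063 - 914781619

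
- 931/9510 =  - 931/9510 = -0.10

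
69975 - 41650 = 28325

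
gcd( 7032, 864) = 24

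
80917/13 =6224 + 5/13 = 6224.38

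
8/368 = 1/46 = 0.02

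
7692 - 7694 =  - 2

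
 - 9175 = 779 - 9954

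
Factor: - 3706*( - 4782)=17722092 = 2^2*  3^1*17^1*109^1*797^1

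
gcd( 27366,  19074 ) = 6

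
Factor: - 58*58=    - 3364 = - 2^2*29^2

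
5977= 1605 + 4372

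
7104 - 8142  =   - 1038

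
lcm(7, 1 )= 7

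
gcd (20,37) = 1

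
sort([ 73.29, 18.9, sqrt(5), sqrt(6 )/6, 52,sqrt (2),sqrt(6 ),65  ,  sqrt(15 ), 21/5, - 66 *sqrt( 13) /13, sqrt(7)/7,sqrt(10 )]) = [-66*sqrt( 13 )/13,sqrt(7 )/7,  sqrt(6 ) /6,sqrt(2 ) , sqrt(5 ), sqrt(6),sqrt(10 ),  sqrt( 15 ),21/5, 18.9,52, 65,73.29] 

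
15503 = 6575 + 8928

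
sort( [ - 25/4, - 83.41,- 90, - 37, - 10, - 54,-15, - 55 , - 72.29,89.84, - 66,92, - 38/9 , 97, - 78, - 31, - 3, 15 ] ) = [ - 90 , - 83.41,-78,- 72.29, - 66,-55, - 54, - 37, - 31, - 15, - 10, - 25/4,-38/9, - 3, 15, 89.84 , 92, 97]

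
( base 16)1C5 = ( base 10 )453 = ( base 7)1215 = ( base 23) JG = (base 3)121210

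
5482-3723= 1759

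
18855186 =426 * 44261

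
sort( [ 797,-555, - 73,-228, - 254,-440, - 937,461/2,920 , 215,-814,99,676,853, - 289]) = [-937, - 814,- 555, - 440,-289,  -  254, - 228, - 73, 99, 215 , 461/2, 676,797, 853, 920] 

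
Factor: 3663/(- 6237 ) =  - 3^( - 2 )*7^( - 1)*  37^1 = -37/63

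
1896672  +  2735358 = 4632030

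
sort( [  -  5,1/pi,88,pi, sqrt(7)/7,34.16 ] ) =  [-5,1/pi,sqrt(7 )/7,pi, 34.16,88 ] 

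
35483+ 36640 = 72123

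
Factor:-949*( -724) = 2^2*13^1*73^1*181^1=687076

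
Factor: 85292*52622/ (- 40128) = -2^(-3)*3^( - 1 )*11^( - 1 )*19^( - 1 )*83^1*317^1*21323^1= - 561029453/5016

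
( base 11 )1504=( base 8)3624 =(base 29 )28Q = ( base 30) 24K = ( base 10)1940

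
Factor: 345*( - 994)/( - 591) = 2^1* 5^1*7^1*23^1*71^1*197^( - 1) = 114310/197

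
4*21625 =86500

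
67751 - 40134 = 27617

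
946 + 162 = 1108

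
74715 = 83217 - 8502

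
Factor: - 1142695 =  - 5^1*228539^1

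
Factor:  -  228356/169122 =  - 114178/84561 = -2^1*3^(- 1)* 71^ ( - 1 )*397^( - 1) * 57089^1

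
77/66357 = 77/66357=0.00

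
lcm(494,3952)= 3952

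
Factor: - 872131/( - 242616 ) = 949/264 = 2^(-3 )*3^(-1 )*11^( - 1) * 13^1*73^1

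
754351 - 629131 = 125220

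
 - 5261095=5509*(-955 ) 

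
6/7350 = 1/1225 = 0.00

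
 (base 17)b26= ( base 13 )1608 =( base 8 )6223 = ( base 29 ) 3o0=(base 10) 3219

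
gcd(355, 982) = 1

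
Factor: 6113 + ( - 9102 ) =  - 7^2*61^1 = - 2989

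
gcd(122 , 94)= 2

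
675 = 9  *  75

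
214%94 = 26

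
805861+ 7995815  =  8801676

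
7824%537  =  306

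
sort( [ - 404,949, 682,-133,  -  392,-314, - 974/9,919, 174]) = [ - 404, -392,-314, - 133 ,-974/9, 174, 682, 919,949]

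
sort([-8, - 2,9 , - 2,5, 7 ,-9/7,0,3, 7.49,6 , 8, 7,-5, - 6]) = [-8,-6, - 5, - 2, - 2, - 9/7,0, 3,5,6, 7,7, 7.49,8, 9]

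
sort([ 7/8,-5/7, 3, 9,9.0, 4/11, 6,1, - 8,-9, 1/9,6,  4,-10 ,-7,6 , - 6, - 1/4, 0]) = [ - 10,- 9,-8,  -  7, -6,  -  5/7, - 1/4, 0,1/9, 4/11, 7/8, 1, 3,4, 6,6, 6, 9,9.0 ]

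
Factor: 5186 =2^1*2593^1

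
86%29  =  28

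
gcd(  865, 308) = 1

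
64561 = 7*9223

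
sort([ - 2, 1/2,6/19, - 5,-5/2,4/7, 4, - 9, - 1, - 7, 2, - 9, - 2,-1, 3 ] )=[ - 9,-9, - 7, - 5, - 5/2, -2,-2,-1, - 1, 6/19, 1/2 , 4/7 , 2, 3 , 4 ] 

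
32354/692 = 46+261/346 = 46.75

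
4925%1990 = 945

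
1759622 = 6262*281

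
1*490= 490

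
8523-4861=3662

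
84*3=252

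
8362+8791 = 17153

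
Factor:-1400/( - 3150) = 2^2 * 3^( - 2 ) = 4/9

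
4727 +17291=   22018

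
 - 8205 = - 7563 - 642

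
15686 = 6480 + 9206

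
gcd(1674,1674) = 1674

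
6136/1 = 6136 = 6136.00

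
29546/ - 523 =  - 29546/523 =- 56.49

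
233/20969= 233/20969 = 0.01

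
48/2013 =16/671 = 0.02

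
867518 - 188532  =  678986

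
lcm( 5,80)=80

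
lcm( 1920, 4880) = 117120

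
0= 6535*0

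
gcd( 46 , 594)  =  2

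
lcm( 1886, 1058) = 43378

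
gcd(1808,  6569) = 1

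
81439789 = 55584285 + 25855504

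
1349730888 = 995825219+353905669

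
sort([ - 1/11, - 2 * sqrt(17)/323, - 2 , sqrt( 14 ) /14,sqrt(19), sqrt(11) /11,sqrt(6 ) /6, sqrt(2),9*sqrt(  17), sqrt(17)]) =[  -  2, - 1/11, - 2*sqrt( 17)/323,sqrt( 14 )/14,sqrt(11)/11,  sqrt(6)/6,  sqrt( 2 ),sqrt(17) , sqrt ( 19),  9* sqrt (17 )] 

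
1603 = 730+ 873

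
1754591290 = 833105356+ 921485934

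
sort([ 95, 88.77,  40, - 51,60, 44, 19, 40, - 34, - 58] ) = [ - 58, - 51, - 34, 19,40, 40,  44, 60,  88.77, 95]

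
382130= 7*54590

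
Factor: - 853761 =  - 3^1*284587^1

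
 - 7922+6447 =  - 1475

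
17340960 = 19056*910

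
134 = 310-176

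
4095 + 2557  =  6652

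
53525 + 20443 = 73968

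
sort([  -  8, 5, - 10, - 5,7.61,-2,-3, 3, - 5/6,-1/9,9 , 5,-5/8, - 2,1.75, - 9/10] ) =[ - 10, - 8, - 5, - 3, - 2, -2 ,-9/10, - 5/6, - 5/8,  -  1/9, 1.75, 3, 5, 5, 7.61, 9] 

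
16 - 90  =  -74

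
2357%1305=1052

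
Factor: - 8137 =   -  79^1*103^1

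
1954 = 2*977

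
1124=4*281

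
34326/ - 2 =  - 17163 + 0/1  =  - 17163.00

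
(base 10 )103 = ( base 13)7c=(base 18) 5D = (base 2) 1100111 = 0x67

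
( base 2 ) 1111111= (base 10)127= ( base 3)11201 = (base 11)106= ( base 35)3M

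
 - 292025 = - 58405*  5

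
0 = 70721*0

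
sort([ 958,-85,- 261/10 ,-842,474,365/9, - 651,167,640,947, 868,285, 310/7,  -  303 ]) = [ - 842,-651, - 303, - 85, - 261/10,365/9,310/7,167, 285,474, 640,868,947, 958 ] 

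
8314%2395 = 1129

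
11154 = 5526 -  - 5628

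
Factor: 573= 3^1*191^1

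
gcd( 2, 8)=2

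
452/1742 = 226/871 =0.26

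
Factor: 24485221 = 24485221^1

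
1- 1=0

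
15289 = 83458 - 68169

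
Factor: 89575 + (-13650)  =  5^2*3037^1 =75925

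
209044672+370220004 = 579264676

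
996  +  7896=8892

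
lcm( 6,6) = 6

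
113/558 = 113/558 =0.20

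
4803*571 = 2742513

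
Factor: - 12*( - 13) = 2^2*3^1*13^1 = 156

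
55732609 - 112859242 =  - 57126633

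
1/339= 1/339 =0.00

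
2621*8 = 20968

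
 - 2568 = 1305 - 3873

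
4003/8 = 4003/8 = 500.38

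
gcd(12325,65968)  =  1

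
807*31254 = 25221978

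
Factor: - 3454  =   - 2^1*11^1*157^1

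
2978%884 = 326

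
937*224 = 209888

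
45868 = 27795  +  18073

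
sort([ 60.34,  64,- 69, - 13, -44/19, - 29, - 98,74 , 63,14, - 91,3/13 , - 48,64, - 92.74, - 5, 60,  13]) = [ - 98,-92.74, - 91,-69, - 48,-29, - 13,-5, - 44/19,3/13,13,14,60, 60.34, 63,64,64,74] 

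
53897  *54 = 2910438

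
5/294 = 5/294=0.02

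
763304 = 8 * 95413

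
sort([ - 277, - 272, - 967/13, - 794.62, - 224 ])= [ - 794.62, - 277, - 272, - 224,- 967/13 ] 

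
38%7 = 3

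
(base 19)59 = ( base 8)150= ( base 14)76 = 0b1101000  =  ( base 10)104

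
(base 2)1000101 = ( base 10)69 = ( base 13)54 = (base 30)29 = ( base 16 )45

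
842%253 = 83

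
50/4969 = 50/4969 =0.01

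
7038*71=499698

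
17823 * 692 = 12333516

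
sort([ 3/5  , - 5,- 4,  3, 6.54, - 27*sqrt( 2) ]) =[ -27*sqrt( 2),-5, - 4,3/5,3,6.54]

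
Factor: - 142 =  - 2^1*71^1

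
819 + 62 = 881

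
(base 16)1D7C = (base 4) 1311330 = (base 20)IH8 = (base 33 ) 6uo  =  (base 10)7548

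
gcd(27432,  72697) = 1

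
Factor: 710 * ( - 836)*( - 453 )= 268882680 = 2^3 * 3^1 * 5^1*11^1*19^1 * 71^1*151^1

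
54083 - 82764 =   -  28681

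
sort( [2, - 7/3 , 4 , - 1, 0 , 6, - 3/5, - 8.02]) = [ - 8.02,-7/3, - 1 , - 3/5, 0, 2,4, 6] 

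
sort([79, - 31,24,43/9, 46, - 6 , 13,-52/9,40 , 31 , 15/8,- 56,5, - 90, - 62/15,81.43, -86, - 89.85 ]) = [  -  90,-89.85,  -  86 , - 56, - 31 , - 6, - 52/9, - 62/15, 15/8,43/9,5  ,  13 , 24, 31, 40,  46, 79,81.43 ] 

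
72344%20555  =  10679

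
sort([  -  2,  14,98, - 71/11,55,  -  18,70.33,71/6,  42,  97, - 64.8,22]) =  [ - 64.8, - 18, - 71/11 , - 2,  71/6, 14,22 , 42, 55,70.33,97,98 ] 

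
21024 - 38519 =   -  17495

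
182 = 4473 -4291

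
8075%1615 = 0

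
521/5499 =521/5499  =  0.09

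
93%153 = 93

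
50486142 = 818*61719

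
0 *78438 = 0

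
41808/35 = 41808/35 = 1194.51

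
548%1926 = 548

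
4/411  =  4/411  =  0.01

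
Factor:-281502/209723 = - 2^1*3^3*13^1*523^( - 1)=-702/523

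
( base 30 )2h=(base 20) 3H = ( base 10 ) 77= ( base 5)302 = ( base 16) 4D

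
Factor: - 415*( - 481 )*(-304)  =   - 60682960 = - 2^4 *5^1*13^1* 19^1*37^1 *83^1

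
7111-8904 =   -  1793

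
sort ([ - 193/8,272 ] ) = [ - 193/8,272] 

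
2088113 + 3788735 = 5876848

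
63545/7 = 9077 + 6/7 = 9077.86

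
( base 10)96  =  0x60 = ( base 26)3i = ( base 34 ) 2s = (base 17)5B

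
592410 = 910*651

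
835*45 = 37575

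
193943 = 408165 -214222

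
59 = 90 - 31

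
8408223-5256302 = 3151921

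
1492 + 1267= 2759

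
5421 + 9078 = 14499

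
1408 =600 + 808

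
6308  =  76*83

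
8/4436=2/1109 = 0.00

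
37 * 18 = 666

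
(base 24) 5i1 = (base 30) 3KD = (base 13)167b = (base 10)3313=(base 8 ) 6361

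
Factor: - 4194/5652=  -  233/314 = - 2^( - 1)*157^( - 1 )*233^1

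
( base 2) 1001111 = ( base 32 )2f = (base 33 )2d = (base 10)79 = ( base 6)211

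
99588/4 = 24897= 24897.00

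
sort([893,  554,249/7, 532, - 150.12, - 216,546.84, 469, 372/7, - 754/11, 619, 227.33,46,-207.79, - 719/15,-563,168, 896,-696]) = [- 696, - 563, - 216,- 207.79,-150.12,-754/11, - 719/15,  249/7, 46 , 372/7,168,227.33, 469, 532, 546.84, 554,619, 893,896 ]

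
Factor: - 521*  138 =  - 71898 = -  2^1*3^1*23^1*521^1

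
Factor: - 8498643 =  - 3^1 * 19^1*149099^1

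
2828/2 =1414 = 1414.00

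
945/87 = 315/29 = 10.86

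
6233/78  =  6233/78 = 79.91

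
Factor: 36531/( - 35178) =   -  27/26 = - 2^( - 1)*3^3*13^( - 1)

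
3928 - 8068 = - 4140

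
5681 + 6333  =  12014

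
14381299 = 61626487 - 47245188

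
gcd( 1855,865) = 5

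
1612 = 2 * 806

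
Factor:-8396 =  - 2^2*2099^1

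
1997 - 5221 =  - 3224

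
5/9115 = 1/1823 =0.00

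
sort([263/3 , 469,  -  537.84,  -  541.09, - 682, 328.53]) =[ - 682 ,- 541.09, - 537.84,263/3,328.53,  469 ] 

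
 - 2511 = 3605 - 6116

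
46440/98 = 473 + 43/49 = 473.88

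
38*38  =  1444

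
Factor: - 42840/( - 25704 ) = 3^(  -  1)*5^1 = 5/3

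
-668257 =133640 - 801897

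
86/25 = 3 + 11/25 = 3.44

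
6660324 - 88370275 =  - 81709951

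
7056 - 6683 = 373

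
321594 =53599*6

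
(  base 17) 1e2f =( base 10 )9008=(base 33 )88W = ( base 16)2330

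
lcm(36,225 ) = 900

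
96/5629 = 96/5629= 0.02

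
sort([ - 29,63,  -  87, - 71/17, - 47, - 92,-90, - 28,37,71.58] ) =[ - 92, - 90, - 87,  -  47,  -  29, - 28, -71/17, 37,63, 71.58]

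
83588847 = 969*86263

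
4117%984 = 181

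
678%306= 66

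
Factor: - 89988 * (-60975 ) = 5487018300 =2^2* 3^3*5^2*271^1 * 7499^1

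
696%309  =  78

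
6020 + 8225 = 14245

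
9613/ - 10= - 962 + 7/10=- 961.30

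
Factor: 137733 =3^1*31^1*1481^1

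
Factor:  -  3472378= - 2^1 * 7^1 * 13^1*19079^1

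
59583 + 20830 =80413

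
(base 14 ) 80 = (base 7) 220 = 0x70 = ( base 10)112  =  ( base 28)40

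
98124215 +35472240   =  133596455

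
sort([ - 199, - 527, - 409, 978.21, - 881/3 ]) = [-527, -409, - 881/3 , - 199, 978.21 ] 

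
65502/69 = 949+7/23 = 949.30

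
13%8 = 5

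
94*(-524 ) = - 49256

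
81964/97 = 81964/97 = 844.99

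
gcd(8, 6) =2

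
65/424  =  65/424 = 0.15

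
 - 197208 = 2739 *( - 72) 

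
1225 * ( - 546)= - 668850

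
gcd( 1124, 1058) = 2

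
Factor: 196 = 2^2*7^2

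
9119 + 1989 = 11108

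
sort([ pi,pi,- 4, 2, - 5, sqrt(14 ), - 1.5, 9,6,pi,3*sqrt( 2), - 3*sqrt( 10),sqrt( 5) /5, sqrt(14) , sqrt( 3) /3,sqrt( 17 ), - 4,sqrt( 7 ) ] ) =[-3 * sqrt( 10 ), - 5, - 4, - 4, - 1.5,sqrt ( 5) /5,sqrt ( 3 )/3, 2,sqrt( 7), pi, pi,pi,sqrt( 14),sqrt( 14) , sqrt(17),3*sqrt( 2),6, 9] 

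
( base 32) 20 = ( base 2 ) 1000000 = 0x40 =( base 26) 2C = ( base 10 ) 64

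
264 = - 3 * ( - 88)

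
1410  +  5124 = 6534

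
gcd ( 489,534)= 3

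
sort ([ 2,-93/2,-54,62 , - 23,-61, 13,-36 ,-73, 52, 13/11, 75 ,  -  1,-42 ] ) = [ - 73,  -  61,-54 ,- 93/2,-42,-36,-23 , - 1,13/11,2, 13,52  ,  62,75 ] 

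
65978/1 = 65978 = 65978.00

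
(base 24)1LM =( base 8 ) 2116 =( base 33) 10d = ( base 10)1102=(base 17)3DE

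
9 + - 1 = 8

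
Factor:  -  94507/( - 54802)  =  2^(-1)*7^1*11^(  -  1)*23^1*47^(-1)*53^ ( - 1) * 587^1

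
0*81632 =0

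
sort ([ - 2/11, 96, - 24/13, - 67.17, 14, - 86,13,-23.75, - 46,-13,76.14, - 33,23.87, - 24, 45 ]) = [ - 86, - 67.17, - 46, -33,-24, - 23.75,  -  13, - 24/13, - 2/11,  13,14, 23.87, 45,  76.14, 96 ]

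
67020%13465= 13160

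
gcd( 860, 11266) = 86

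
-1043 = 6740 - 7783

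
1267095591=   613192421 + 653903170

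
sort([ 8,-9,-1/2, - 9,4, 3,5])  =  [-9, -9, - 1/2, 3,  4,5, 8 ] 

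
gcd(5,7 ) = 1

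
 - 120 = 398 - 518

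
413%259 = 154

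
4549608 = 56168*81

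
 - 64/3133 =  - 1 + 3069/3133 = - 0.02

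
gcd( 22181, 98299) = 1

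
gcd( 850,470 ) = 10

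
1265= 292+973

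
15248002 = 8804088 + 6443914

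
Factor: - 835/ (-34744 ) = 2^( - 3 )*5^1*43^( - 1 )*101^ ( - 1 )*167^1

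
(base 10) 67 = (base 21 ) 34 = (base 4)1003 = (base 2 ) 1000011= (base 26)2F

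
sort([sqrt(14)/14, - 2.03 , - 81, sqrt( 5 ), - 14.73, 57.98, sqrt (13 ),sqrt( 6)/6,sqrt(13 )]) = [ - 81, - 14.73 , - 2.03, sqrt(14) /14, sqrt (6)/6, sqrt( 5 ), sqrt( 13 ),sqrt ( 13 ), 57.98]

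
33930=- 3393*(-10 )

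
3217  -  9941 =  - 6724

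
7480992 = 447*16736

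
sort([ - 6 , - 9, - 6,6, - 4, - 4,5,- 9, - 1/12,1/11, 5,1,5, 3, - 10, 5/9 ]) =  [-10,- 9,-9, - 6, - 6, -4, - 4 ,-1/12,1/11,5/9,1,3,5 , 5,5,6]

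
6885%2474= 1937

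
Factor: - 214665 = - 3^1*5^1*11^1*1301^1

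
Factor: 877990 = 2^1*5^1 * 19^1*4621^1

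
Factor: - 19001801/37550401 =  - 13^1 * 17^1*71^1*103^( - 1)*173^1*52081^(-1 ) = - 2714543/5364343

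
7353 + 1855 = 9208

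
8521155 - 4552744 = 3968411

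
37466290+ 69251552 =106717842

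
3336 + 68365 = 71701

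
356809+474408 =831217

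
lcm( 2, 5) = 10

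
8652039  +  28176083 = 36828122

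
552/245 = 552/245  =  2.25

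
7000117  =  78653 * 89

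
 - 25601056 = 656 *( - 39026)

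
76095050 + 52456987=128552037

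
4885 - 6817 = -1932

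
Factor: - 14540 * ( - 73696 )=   2^7*5^1*7^2* 47^1*727^1 = 1071539840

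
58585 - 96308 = - 37723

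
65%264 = 65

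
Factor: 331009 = 7^1*47287^1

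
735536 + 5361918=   6097454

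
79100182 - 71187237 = 7912945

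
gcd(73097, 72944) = 1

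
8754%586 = 550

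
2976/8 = 372 = 372.00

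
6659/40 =166+19/40 = 166.47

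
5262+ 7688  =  12950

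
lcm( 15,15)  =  15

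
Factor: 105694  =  2^1*43^1*1229^1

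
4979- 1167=3812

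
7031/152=46+39/152 = 46.26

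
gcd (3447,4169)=1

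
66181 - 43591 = 22590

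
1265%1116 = 149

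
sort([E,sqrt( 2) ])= [sqrt( 2),E] 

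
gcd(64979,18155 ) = 1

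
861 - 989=-128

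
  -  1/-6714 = 1/6714  =  0.00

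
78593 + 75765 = 154358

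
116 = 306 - 190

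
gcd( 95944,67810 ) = 2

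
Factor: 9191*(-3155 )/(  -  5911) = 28997605/5911 = 5^1 * 7^1 *13^1*23^(  -  1) *101^1*257^(  -  1)*631^1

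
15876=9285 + 6591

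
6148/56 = 109+ 11/14 = 109.79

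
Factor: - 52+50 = - 2^1 = - 2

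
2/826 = 1/413 = 0.00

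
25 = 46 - 21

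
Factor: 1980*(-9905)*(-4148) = 81350161200 = 2^4 * 3^2* 5^2 *7^1*11^1 *17^1*61^1*283^1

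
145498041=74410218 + 71087823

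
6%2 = 0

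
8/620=2/155 = 0.01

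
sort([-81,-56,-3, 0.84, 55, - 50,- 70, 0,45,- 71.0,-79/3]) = [-81, - 71.0, - 70, - 56, - 50,-79/3, - 3, 0, 0.84,45 , 55] 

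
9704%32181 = 9704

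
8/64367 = 8/64367 = 0.00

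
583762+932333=1516095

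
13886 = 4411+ 9475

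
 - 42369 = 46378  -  88747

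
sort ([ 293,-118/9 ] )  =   [ - 118/9, 293]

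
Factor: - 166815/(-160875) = 5^( - 2)*13^ ( - 1 )*337^1 = 337/325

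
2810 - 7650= - 4840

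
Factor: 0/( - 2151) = 0^1 = 0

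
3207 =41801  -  38594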